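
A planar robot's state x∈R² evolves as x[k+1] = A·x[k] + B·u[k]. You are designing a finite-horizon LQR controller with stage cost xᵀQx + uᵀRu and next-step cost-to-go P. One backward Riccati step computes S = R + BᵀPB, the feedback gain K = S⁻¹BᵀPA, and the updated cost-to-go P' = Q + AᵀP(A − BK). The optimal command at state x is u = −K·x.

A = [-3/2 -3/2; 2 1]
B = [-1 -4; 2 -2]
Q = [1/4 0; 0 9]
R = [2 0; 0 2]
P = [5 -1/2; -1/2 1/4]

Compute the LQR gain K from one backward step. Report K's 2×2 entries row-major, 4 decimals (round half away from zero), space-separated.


BᵀP = [-6.0000 1.0000; -19.0000 1.5000]
S = R + BᵀPB = [2 0; 0 2] + [8.0000 22.0000; 22.0000 73.0000] = [10.0000 22.0000; 22.0000 75.0000]
BᵀPA = [11.0000 10.0000; 31.5000 30.0000]
K = S⁻¹·BᵀPA = [0.4962 0.3383; 0.2744 0.3008]
A−BK = [0.0940 0.0414; 1.5564 0.9248]
AᵀP(A−BK) = [1.1466 0.8045; 0.8045 0.5940]
P' = Q + AᵀP(A−BK) = [1.3966 0.8045; 0.8045 9.5940]
tr(P') = 10.9906

0.4962 0.3383 0.2744 0.3008


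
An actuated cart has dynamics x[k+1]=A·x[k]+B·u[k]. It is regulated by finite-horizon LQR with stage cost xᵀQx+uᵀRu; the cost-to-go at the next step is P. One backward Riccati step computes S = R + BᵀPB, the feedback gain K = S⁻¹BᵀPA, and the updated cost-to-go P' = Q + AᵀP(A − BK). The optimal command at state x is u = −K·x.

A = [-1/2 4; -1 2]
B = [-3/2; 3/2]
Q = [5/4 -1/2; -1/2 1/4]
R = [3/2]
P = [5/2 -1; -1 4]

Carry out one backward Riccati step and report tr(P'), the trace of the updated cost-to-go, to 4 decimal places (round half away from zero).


BᵀP = [-5.2500 7.5000]
S = R + BᵀPB = [3/2] + [19.1250] = [20.6250]
BᵀPA = [-4.8750 -6.0000]
K = S⁻¹·BᵀPA = [-0.2364 -0.2909]
A−BK = [-0.8545 3.5636; -0.6455 2.4364]
AᵀP(A−BK) = [2.4727 -9.4182; -9.4182 38.2545]
P' = Q + AᵀP(A−BK) = [3.7227 -9.9182; -9.9182 38.5045]
tr(P') = 42.2273

42.2273


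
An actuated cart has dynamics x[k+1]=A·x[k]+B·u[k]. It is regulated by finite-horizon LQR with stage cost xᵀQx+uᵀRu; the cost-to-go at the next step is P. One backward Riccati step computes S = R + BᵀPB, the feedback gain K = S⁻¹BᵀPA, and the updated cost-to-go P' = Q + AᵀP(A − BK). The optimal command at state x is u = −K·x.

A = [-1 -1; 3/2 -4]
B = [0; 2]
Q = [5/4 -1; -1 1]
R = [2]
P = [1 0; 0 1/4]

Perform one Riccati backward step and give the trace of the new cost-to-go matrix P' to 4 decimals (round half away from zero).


7.2917

BᵀP = [0.0000 0.5000]
S = R + BᵀPB = [2] + [1.0000] = [3.0000]
BᵀPA = [0.7500 -2.0000]
K = S⁻¹·BᵀPA = [0.2500 -0.6667]
A−BK = [-1.0000 -1.0000; 1.0000 -2.6667]
AᵀP(A−BK) = [1.3750 0.0000; 0.0000 3.6667]
P' = Q + AᵀP(A−BK) = [2.6250 -1.0000; -1.0000 4.6667]
tr(P') = 7.2917


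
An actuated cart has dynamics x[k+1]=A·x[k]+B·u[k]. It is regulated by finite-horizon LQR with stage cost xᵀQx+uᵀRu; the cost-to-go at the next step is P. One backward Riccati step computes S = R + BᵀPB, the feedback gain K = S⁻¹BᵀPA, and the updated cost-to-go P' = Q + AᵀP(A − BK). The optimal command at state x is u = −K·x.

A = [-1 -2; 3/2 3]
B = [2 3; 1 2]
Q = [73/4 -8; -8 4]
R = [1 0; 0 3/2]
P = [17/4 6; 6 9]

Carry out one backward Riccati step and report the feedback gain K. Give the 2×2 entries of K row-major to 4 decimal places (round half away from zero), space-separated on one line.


0.0483 0.0967 0.1700 0.3400

BᵀP = [14.5000 21.0000; 24.7500 36.0000]
S = R + BᵀPB = [1 0; 0 3/2] + [50.0000 85.5000; 85.5000 146.2500] = [51.0000 85.5000; 85.5000 147.7500]
BᵀPA = [17.0000 34.0000; 29.2500 58.5000]
K = S⁻¹·BᵀPA = [0.0483 0.0967; 0.1700 0.3400]
A−BK = [-1.6067 -3.2133; 1.1117 2.2233]
AᵀP(A−BK) = [0.7058 1.4117; 1.4117 2.8233]
P' = Q + AᵀP(A−BK) = [18.9558 -6.5883; -6.5883 6.8233]
tr(P') = 25.7792


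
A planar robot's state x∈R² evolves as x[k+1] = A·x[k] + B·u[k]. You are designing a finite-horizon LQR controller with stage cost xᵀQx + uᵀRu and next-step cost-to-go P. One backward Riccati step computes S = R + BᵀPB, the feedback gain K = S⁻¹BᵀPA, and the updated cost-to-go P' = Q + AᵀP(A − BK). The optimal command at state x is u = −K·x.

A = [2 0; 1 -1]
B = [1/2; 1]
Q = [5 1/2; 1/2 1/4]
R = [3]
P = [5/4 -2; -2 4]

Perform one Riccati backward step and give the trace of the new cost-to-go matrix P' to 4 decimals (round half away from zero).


BᵀP = [-1.3750 3.0000]
S = R + BᵀPB = [3] + [2.3125] = [5.3125]
BᵀPA = [0.2500 -3.0000]
K = S⁻¹·BᵀPA = [0.0471 -0.5647]
A−BK = [1.9765 0.2824; 0.9529 -0.4353]
AᵀP(A−BK) = [0.9882 0.1412; 0.1412 2.3059]
P' = Q + AᵀP(A−BK) = [5.9882 0.6412; 0.6412 2.5559]
tr(P') = 8.5441

8.5441


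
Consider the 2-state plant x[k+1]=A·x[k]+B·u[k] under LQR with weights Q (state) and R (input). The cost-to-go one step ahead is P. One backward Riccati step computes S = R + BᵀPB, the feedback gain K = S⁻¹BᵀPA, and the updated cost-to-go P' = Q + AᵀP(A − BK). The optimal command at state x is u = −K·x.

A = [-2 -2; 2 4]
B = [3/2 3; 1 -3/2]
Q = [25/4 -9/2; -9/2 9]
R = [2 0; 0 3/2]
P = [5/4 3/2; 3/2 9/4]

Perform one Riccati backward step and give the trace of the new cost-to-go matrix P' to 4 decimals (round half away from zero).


BᵀP = [3.3750 4.5000; 1.5000 1.1250]
S = R + BᵀPB = [2 0; 0 3/2] + [9.5625 3.3750; 3.3750 2.8125] = [11.5625 3.3750; 3.3750 4.3125]
BᵀPA = [2.2500 11.2500; -0.7500 1.5000]
K = S⁻¹·BᵀPA = [0.3180 1.1295; -0.4228 -0.5361]
A−BK = [-1.2087 -2.0859; 1.0478 2.0664]
AᵀP(A−BK) = [0.9674 2.0567; 2.0567 5.0978]
P' = Q + AᵀP(A−BK) = [7.2174 -2.4433; -2.4433 14.0978]
tr(P') = 21.3152

21.3152


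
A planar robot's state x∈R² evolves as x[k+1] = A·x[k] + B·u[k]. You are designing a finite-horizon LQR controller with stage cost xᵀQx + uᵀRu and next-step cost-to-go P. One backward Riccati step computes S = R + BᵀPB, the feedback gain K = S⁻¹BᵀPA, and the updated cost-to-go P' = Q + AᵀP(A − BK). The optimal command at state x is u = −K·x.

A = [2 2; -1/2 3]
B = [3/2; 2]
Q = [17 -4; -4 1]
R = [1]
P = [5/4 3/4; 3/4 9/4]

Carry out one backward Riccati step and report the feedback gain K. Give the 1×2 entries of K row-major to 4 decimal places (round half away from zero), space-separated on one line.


BᵀP = [3.3750 5.6250]
S = R + BᵀPB = [1] + [16.3125] = [17.3125]
BᵀPA = [3.9375 23.6250]
K = S⁻¹·BᵀPA = [0.2274 1.3646]
A−BK = [1.6588 -0.0469; -0.9549 0.2708]
AᵀP(A−BK) = [3.1670 0.0018; 0.0018 2.0108]
P' = Q + AᵀP(A−BK) = [20.1670 -3.9982; -3.9982 3.0108]
tr(P') = 23.1778

0.2274 1.3646


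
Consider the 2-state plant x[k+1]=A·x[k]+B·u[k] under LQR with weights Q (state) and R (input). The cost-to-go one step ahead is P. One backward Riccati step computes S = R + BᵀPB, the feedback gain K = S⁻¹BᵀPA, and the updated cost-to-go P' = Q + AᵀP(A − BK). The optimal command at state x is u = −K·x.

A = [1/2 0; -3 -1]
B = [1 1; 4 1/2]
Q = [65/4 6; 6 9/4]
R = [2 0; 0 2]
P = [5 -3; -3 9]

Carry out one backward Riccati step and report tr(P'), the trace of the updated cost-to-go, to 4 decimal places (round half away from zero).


BᵀP = [-7.0000 33.0000; 3.5000 1.5000]
S = R + BᵀPB = [2 0; 0 2] + [125.0000 9.5000; 9.5000 4.2500] = [127.0000 9.5000; 9.5000 6.2500]
BᵀPA = [-102.5000 -33.0000; -2.7500 -1.5000]
K = S⁻¹·BᵀPA = [-0.8735 -0.2729; 0.8877 0.1748]
A−BK = [0.4858 0.0981; 0.0501 0.0043]
AᵀP(A−BK) = [4.1585 1.0064; 1.0064 0.2559]
P' = Q + AᵀP(A−BK) = [20.4085 7.0064; 7.0064 2.5059]
tr(P') = 22.9144

22.9144


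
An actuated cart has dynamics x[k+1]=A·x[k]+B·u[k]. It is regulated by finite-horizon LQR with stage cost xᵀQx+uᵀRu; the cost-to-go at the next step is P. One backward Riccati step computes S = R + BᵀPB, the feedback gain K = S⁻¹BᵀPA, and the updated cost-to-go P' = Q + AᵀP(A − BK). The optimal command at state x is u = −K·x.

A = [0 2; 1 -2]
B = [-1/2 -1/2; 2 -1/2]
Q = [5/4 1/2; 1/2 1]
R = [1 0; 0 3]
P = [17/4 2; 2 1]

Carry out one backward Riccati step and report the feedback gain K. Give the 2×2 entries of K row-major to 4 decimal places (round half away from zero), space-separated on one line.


0.3550 0.5202 -0.1863 -0.4710

BᵀP = [1.8750 1.0000; -3.1250 -1.5000]
S = R + BᵀPB = [1 0; 0 3] + [1.0625 -1.4375; -1.4375 2.3125] = [2.0625 -1.4375; -1.4375 5.3125]
BᵀPA = [1.0000 1.7500; -1.5000 -3.2500]
K = S⁻¹·BᵀPA = [0.3550 0.5202; -0.1863 -0.4710]
A−BK = [0.0844 2.0246; 0.1968 -3.2759]
AᵀP(A−BK) = [0.3656 0.7733; 0.7733 2.5589]
P' = Q + AᵀP(A−BK) = [1.6156 1.2733; 1.2733 3.5589]
tr(P') = 5.1744


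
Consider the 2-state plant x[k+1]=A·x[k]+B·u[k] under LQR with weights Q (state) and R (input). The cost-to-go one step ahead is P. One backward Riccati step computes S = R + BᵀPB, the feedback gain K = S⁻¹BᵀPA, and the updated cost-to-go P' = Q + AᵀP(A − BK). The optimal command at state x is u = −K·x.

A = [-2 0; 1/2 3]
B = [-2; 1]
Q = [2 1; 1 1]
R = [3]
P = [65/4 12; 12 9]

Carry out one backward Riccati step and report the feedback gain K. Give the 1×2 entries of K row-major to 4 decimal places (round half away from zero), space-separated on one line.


BᵀP = [-20.5000 -15.0000]
S = R + BᵀPB = [3] + [26.0000] = [29.0000]
BᵀPA = [33.5000 -45.0000]
K = S⁻¹·BᵀPA = [1.1552 -1.5517]
A−BK = [0.3103 -3.1034; -0.6552 4.5517]
AᵀP(A−BK) = [4.5517 -6.5172; -6.5172 11.1724]
P' = Q + AᵀP(A−BK) = [6.5517 -5.5172; -5.5172 12.1724]
tr(P') = 18.7241

1.1552 -1.5517


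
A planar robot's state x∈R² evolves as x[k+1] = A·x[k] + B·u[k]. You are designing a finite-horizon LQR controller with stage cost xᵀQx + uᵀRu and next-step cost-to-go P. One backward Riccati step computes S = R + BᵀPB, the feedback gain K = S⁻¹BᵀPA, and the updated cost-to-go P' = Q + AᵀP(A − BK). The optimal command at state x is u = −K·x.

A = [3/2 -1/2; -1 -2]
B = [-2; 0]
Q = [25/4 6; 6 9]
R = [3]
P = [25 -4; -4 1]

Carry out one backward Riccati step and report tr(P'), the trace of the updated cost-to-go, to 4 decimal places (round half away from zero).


19.0801

BᵀP = [-50.0000 8.0000]
S = R + BᵀPB = [3] + [100.0000] = [103.0000]
BᵀPA = [-83.0000 9.0000]
K = S⁻¹·BᵀPA = [-0.8058 0.0874]
A−BK = [-0.1117 -0.3252; -1.0000 -2.0000]
AᵀP(A−BK) = [2.3665 0.5024; 0.5024 1.4636]
P' = Q + AᵀP(A−BK) = [8.6165 6.5024; 6.5024 10.4636]
tr(P') = 19.0801


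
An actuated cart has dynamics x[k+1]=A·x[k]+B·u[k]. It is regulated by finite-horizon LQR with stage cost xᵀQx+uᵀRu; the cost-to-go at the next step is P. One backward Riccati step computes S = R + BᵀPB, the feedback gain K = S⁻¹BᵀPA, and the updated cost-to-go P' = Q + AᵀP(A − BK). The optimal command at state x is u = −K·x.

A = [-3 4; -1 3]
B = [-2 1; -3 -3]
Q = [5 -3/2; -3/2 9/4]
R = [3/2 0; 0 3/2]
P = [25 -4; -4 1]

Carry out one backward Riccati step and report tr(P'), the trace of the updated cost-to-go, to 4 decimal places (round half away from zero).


14.6078

BᵀP = [-38.0000 5.0000; 37.0000 -7.0000]
S = R + BᵀPB = [3/2 0; 0 3/2] + [61.0000 -53.0000; -53.0000 58.0000] = [62.5000 -53.0000; -53.0000 59.5000]
BᵀPA = [109.0000 -137.0000; -104.0000 127.0000]
K = S⁻¹·BᵀPA = [1.0701 -1.5614; -0.7947 0.7436]
A−BK = [-0.0651 0.1336; -0.1739 0.5466]
AᵀP(A−BK) = [2.7106 -3.4699; -3.4699 4.6472]
P' = Q + AᵀP(A−BK) = [7.7106 -4.9699; -4.9699 6.8972]
tr(P') = 14.6078


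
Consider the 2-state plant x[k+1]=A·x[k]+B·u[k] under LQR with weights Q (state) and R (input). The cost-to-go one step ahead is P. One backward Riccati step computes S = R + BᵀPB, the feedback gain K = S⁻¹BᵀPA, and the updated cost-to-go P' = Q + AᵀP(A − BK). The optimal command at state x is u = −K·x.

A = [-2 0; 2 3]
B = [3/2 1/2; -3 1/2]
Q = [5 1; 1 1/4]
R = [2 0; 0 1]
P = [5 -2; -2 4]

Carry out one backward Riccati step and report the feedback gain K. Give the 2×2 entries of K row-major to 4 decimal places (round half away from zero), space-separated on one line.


BᵀP = [13.5000 -15.0000; 1.5000 1.0000]
S = R + BᵀPB = [2 0; 0 1] + [65.2500 -0.7500; -0.7500 1.2500] = [67.2500 -0.7500; -0.7500 2.2500]
BᵀPA = [-57.0000 -45.0000; -1.0000 3.0000]
K = S⁻¹·BᵀPA = [-0.8557 -0.6567; -0.7297 1.1144]
A−BK = [-0.3516 0.4279; -0.2023 0.4726]
AᵀP(A−BK) = [2.4942 -0.3184; -0.3184 3.1045]
P' = Q + AᵀP(A−BK) = [7.4942 0.6816; 0.6816 3.3545]
tr(P') = 10.8487

-0.8557 -0.6567 -0.7297 1.1144


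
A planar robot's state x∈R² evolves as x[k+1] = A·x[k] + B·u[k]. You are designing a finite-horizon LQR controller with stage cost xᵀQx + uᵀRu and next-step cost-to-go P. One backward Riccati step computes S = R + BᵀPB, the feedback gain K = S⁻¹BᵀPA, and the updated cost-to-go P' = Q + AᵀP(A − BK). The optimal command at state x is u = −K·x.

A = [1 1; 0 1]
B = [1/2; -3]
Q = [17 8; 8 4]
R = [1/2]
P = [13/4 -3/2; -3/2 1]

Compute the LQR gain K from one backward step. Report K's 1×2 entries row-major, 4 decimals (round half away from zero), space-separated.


BᵀP = [6.1250 -3.7500]
S = R + BᵀPB = [1/2] + [14.3125] = [14.8125]
BᵀPA = [6.1250 2.3750]
K = S⁻¹·BᵀPA = [0.4135 0.1603]
A−BK = [0.7932 0.9198; 1.2405 1.4810]
AᵀP(A−BK) = [0.7173 0.7679; 0.7679 0.8692]
P' = Q + AᵀP(A−BK) = [17.7173 8.7679; 8.7679 4.8692]
tr(P') = 22.5865

0.4135 0.1603


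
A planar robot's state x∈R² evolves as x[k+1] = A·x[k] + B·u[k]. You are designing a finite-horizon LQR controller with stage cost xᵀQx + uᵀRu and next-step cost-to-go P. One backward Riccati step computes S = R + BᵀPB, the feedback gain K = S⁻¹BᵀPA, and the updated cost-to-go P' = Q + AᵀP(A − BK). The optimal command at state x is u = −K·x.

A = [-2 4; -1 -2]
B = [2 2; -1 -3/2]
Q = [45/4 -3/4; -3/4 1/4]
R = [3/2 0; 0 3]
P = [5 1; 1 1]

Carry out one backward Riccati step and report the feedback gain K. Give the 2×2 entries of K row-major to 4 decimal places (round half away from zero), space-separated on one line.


BᵀP = [9.0000 1.0000; 8.5000 0.5000]
S = R + BᵀPB = [3/2 0; 0 3] + [17.0000 16.5000; 16.5000 16.2500] = [18.5000 16.5000; 16.5000 19.2500]
BᵀPA = [-19.0000 34.0000; -17.5000 33.0000]
K = S⁻¹·BᵀPA = [-0.9180 1.3115; -0.1222 0.5902]
A−BK = [0.0805 0.1967; -2.1013 0.1967]
AᵀP(A−BK) = [5.4188 -2.7541; -2.7541 3.9344]
P' = Q + AᵀP(A−BK) = [16.6688 -3.5041; -3.5041 4.1844]
tr(P') = 20.8532

-0.9180 1.3115 -0.1222 0.5902


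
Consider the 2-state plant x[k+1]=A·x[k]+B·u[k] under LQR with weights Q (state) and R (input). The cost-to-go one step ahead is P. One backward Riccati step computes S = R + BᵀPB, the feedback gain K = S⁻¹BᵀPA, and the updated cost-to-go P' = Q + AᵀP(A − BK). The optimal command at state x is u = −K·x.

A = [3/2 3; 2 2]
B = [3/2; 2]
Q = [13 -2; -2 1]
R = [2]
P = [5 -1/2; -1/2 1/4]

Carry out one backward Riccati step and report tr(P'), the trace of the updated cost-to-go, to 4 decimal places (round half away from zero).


BᵀP = [6.5000 -0.2500]
S = R + BᵀPB = [2] + [9.2500] = [11.2500]
BᵀPA = [9.2500 19.0000]
K = S⁻¹·BᵀPA = [0.8222 1.6889]
A−BK = [0.2667 0.4667; 0.3556 -1.3778]
AᵀP(A−BK) = [1.6444 3.3778; 3.3778 7.9111]
P' = Q + AᵀP(A−BK) = [14.6444 1.3778; 1.3778 8.9111]
tr(P') = 23.5556

23.5556


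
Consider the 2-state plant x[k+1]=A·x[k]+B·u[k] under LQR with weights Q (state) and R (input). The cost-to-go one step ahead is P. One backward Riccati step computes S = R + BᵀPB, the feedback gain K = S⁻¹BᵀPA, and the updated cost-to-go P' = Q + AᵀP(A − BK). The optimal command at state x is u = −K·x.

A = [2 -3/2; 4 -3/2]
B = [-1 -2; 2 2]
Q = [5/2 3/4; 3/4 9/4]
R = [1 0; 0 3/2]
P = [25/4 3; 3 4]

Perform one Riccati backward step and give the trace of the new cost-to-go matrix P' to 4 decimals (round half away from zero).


57.4943

BᵀP = [-0.2500 5.0000; -6.5000 2.0000]
S = R + BᵀPB = [1 0; 0 3/2] + [10.2500 10.5000; 10.5000 17.0000] = [11.2500 10.5000; 10.5000 18.5000]
BᵀPA = [19.5000 -7.1250; -5.0000 6.7500]
K = S⁻¹·BᵀPA = [4.2222 -2.0709; -2.6667 1.5402]
A−BK = [0.8889 -0.4904; 0.8889 -0.4387]
AᵀP(A−BK) = [41.3333 -21.6667; -21.6667 11.4109]
P' = Q + AᵀP(A−BK) = [43.8333 -20.9167; -20.9167 13.6609]
tr(P') = 57.4943


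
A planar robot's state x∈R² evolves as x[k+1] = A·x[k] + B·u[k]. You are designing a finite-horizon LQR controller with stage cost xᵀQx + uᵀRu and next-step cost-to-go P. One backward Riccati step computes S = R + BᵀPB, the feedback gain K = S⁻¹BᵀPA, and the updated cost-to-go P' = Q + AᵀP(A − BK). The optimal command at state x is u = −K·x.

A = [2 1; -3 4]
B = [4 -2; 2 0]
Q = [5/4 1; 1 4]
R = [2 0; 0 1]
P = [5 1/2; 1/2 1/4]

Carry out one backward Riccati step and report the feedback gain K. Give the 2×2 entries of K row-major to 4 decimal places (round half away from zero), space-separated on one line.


0.0714 0.4286 -0.6667 0.1905

BᵀP = [21.0000 2.5000; -10.0000 -1.0000]
S = R + BᵀPB = [2 0; 0 1] + [89.0000 -42.0000; -42.0000 20.0000] = [91.0000 -42.0000; -42.0000 21.0000]
BᵀPA = [34.5000 31.0000; -17.0000 -14.0000]
K = S⁻¹·BᵀPA = [0.0714 0.4286; -0.6667 0.1905]
A−BK = [0.3810 -0.3333; -3.1429 3.1429]
AᵀP(A−BK) = [2.4524 -2.0476; -2.0476 2.3810]
P' = Q + AᵀP(A−BK) = [3.7024 -1.0476; -1.0476 6.3810]
tr(P') = 10.0833


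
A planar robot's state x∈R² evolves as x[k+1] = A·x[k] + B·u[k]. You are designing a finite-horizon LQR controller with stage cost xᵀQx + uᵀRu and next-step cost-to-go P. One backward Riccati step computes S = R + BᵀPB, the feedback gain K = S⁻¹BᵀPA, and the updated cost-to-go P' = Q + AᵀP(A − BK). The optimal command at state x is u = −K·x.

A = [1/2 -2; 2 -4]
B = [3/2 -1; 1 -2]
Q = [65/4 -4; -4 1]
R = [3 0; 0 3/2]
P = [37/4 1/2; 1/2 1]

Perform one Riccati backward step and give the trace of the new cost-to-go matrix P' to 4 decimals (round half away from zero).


22.4867

BᵀP = [14.3750 1.7500; -10.2500 -2.5000]
S = R + BᵀPB = [3 0; 0 3/2] + [23.3125 -17.8750; -17.8750 15.2500] = [26.3125 -17.8750; -17.8750 16.7500]
BᵀPA = [10.6875 -35.7500; -10.1250 30.5000]
K = S⁻¹·BᵀPA = [-0.0162 -0.4424; -0.6218 1.3488]
A−BK = [-0.0974 0.0124; 0.7726 -0.8600]
AᵀP(A−BK) = [1.1903 -1.8654; -1.8654 4.0464]
P' = Q + AᵀP(A−BK) = [17.4403 -5.8654; -5.8654 5.0464]
tr(P') = 22.4867


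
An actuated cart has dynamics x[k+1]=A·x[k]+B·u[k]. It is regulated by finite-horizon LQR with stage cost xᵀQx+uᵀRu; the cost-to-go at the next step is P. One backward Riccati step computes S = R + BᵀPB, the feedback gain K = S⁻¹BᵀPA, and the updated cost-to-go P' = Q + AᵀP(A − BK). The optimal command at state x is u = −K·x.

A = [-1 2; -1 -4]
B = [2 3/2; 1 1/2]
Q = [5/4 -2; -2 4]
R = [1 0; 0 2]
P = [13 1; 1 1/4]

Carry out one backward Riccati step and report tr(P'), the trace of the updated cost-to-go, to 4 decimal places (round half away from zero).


9.8944

BᵀP = [27.0000 2.2500; 20.0000 1.6250]
S = R + BᵀPB = [1 0; 0 2] + [56.2500 41.6250; 41.6250 30.8125] = [57.2500 41.6250; 41.6250 32.8125]
BᵀPA = [-29.2500 45.0000; -21.6250 33.5000]
K = S⁻¹·BᵀPA = [-0.4087 0.5630; -0.1405 0.3068]
A−BK = [0.0283 0.4139; -0.5210 -4.7164]
AᵀP(A−BK) = [0.2554 0.1011; 0.1011 4.3890]
P' = Q + AᵀP(A−BK) = [1.5054 -1.8989; -1.8989 8.3890]
tr(P') = 9.8944


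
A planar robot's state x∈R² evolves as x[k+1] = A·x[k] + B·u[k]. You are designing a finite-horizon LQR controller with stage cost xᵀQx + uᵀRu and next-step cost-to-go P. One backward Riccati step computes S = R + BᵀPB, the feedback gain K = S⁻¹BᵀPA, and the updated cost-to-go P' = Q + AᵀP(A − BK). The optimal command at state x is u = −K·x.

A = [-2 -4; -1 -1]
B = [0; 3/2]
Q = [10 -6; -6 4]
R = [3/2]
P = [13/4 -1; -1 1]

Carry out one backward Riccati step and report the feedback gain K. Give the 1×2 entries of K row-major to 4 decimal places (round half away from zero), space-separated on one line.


0.4000 1.2000

BᵀP = [-1.5000 1.5000]
S = R + BᵀPB = [3/2] + [2.2500] = [3.7500]
BᵀPA = [1.5000 4.5000]
K = S⁻¹·BᵀPA = [0.4000 1.2000]
A−BK = [-2.0000 -4.0000; -1.6000 -2.8000]
AᵀP(A−BK) = [9.4000 19.2000; 19.2000 39.6000]
P' = Q + AᵀP(A−BK) = [19.4000 13.2000; 13.2000 43.6000]
tr(P') = 63.0000


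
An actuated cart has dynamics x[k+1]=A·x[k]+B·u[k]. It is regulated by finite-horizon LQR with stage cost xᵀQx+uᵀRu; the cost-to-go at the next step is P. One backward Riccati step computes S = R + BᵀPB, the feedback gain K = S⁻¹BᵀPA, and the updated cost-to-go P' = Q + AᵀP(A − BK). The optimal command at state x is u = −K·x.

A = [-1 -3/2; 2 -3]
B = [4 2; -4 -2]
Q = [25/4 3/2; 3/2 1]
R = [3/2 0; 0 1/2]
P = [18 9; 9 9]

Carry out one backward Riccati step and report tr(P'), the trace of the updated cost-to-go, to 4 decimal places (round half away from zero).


BᵀP = [36.0000 0.0000; 18.0000 0.0000]
S = R + BᵀPB = [3/2 0; 0 1/2] + [144.0000 72.0000; 72.0000 36.0000] = [145.5000 72.0000; 72.0000 36.5000]
BᵀPA = [-36.0000 -54.0000; -18.0000 -27.0000]
K = S⁻¹·BᵀPA = [-0.1420 -0.2130; -0.2130 -0.3195]
A−BK = [-0.0059 -0.0089; 1.0059 -4.4911]
AᵀP(A−BK) = [9.0533 -40.4201; -40.4201 182.3698]
P' = Q + AᵀP(A−BK) = [15.3033 -38.9201; -38.9201 183.3698]
tr(P') = 198.6731

198.6731


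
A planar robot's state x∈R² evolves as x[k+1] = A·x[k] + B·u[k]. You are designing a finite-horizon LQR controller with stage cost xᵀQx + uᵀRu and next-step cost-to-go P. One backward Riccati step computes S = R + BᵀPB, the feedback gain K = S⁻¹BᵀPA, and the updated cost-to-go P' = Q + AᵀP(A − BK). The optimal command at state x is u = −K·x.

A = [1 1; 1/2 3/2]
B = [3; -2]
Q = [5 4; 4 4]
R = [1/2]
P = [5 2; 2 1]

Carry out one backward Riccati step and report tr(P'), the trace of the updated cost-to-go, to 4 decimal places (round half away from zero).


11.5392

BᵀP = [11.0000 4.0000]
S = R + BᵀPB = [1/2] + [25.0000] = [25.5000]
BᵀPA = [13.0000 17.0000]
K = S⁻¹·BᵀPA = [0.5098 0.6667]
A−BK = [-0.5294 -1.0000; 1.5196 2.8333]
AᵀP(A−BK) = [0.6225 1.0833; 1.0833 1.9167]
P' = Q + AᵀP(A−BK) = [5.6225 5.0833; 5.0833 5.9167]
tr(P') = 11.5392


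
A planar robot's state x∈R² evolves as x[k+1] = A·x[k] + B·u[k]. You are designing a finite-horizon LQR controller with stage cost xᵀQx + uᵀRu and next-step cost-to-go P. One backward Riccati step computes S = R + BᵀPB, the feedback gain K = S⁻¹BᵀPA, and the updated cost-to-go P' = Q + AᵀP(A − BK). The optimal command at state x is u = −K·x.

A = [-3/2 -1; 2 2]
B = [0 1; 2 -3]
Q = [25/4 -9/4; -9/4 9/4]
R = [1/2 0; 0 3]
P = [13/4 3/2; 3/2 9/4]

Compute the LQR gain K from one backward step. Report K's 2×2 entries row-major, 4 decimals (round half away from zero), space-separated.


-0.2109 0.1406 -0.6194 -0.4442

BᵀP = [3.0000 4.5000; -1.2500 -5.2500]
S = R + BᵀPB = [1/2 0; 0 3] + [9.0000 -10.5000; -10.5000 14.5000] = [9.5000 -10.5000; -10.5000 17.5000]
BᵀPA = [4.5000 6.0000; -8.6250 -9.2500]
K = S⁻¹·BᵀPA = [-0.2109 0.1406; -0.6194 -0.4442]
A−BK = [-0.8806 -0.5558; 0.5636 0.3862]
AᵀP(A−BK) = [2.9192 1.9110; 1.9110 1.2974]
P' = Q + AᵀP(A−BK) = [9.1692 -0.3390; -0.3390 3.5474]
tr(P') = 12.7167


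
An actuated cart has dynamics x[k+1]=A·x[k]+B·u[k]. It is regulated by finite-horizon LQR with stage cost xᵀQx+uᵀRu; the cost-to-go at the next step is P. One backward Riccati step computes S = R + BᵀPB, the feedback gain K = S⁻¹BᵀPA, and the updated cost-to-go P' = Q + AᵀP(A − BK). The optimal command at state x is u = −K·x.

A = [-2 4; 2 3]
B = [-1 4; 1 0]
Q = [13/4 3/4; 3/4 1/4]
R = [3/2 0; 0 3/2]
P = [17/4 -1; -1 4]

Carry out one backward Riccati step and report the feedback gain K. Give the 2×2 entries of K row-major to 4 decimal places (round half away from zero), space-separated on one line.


1.4449 2.0206 -0.1677 1.4163

BᵀP = [-5.2500 5.0000; 17.0000 -4.0000]
S = R + BᵀPB = [3/2 0; 0 3/2] + [10.2500 -21.0000; -21.0000 68.0000] = [11.7500 -21.0000; -21.0000 69.5000]
BᵀPA = [20.5000 -6.0000; -42.0000 56.0000]
K = S⁻¹·BᵀPA = [1.4449 2.0206; -0.1677 1.4163]
A−BK = [0.1158 0.3554; 0.5551 0.9794]
AᵀP(A−BK) = [4.3348 6.0619; 6.0619 12.8106]
P' = Q + AᵀP(A−BK) = [7.5848 6.8119; 6.8119 13.0606]
tr(P') = 20.6454


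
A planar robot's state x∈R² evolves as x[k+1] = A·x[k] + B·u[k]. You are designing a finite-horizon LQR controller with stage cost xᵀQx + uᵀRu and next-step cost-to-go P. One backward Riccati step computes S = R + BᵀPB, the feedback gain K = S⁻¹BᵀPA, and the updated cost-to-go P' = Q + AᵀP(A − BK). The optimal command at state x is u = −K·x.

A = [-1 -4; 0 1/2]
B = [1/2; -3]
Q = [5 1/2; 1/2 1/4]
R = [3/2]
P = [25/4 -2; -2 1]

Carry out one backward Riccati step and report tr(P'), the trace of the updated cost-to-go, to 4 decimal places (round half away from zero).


33.0779

BᵀP = [9.1250 -4.0000]
S = R + BᵀPB = [3/2] + [16.5625] = [18.0625]
BᵀPA = [-9.1250 -38.5000]
K = S⁻¹·BᵀPA = [-0.5052 -2.1315]
A−BK = [-0.7474 -2.9343; -1.5156 -5.8945]
AᵀP(A−BK) = [1.6401 6.5502; 6.5502 26.1877]
P' = Q + AᵀP(A−BK) = [6.6401 7.0502; 7.0502 26.4377]
tr(P') = 33.0779


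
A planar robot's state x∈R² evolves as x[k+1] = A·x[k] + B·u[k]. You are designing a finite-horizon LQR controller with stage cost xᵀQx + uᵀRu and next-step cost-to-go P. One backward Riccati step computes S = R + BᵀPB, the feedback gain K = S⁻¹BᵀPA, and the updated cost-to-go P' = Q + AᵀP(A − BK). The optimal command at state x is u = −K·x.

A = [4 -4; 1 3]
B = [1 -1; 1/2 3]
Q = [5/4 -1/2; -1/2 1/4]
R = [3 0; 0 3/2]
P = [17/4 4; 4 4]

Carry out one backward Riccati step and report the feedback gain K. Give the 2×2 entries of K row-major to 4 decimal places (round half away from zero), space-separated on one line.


BᵀP = [6.2500 6.0000; 7.7500 8.0000]
S = R + BᵀPB = [3 0; 0 3/2] + [9.2500 11.7500; 11.7500 16.2500] = [12.2500 11.7500; 11.7500 17.7500]
BᵀPA = [31.0000 -7.0000; 39.0000 -7.0000]
K = S⁻¹·BᵀPA = [1.1591 -0.5291; 1.4299 -0.0441]
A−BK = [4.2709 -3.5150; -3.8693 3.3969]
AᵀP(A−BK) = [12.3024 -5.8772; -5.8772 3.9874]
P' = Q + AᵀP(A−BK) = [13.5524 -6.3772; -6.3772 4.2374]
tr(P') = 17.7898

1.1591 -0.5291 1.4299 -0.0441


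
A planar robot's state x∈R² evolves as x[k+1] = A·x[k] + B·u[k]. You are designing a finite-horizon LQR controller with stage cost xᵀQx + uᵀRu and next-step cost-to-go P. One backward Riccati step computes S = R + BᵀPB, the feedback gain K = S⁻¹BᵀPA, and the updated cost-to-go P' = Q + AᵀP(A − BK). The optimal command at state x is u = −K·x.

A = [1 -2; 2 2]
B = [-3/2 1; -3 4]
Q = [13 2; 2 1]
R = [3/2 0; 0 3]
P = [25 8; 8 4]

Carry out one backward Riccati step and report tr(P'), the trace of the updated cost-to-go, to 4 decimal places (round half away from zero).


28.2056

BᵀP = [-61.5000 -24.0000; 57.0000 24.0000]
S = R + BᵀPB = [3/2 0; 0 3] + [164.2500 -157.5000; -157.5000 153.0000] = [165.7500 -157.5000; -157.5000 156.0000]
BᵀPA = [-109.5000 75.0000; 105.0000 -66.0000]
K = S⁻¹·BᵀPA = [-0.5182 1.2420; 0.1499 0.8308]
A−BK = [0.0728 -0.9679; -0.1542 2.4026]
AᵀP(A−BK) = [0.5182 -1.2420; -1.2420 13.6874]
P' = Q + AᵀP(A−BK) = [13.5182 0.7580; 0.7580 14.6874]
tr(P') = 28.2056


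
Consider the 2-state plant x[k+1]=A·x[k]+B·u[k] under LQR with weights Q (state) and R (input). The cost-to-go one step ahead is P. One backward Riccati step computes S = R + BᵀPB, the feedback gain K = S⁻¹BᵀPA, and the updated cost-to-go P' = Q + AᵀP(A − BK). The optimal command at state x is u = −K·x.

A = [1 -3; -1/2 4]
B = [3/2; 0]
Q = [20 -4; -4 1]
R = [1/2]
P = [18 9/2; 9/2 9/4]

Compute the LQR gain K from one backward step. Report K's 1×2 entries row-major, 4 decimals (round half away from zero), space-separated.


0.5762 -1.3171

BᵀP = [27.0000 6.7500]
S = R + BᵀPB = [1/2] + [40.5000] = [41.0000]
BᵀPA = [23.6250 -54.0000]
K = S⁻¹·BᵀPA = [0.5762 -1.3171]
A−BK = [0.1357 -1.0244; -0.5000 4.0000]
AᵀP(A−BK) = [0.4493 -2.6341; -2.6341 18.8780]
P' = Q + AᵀP(A−BK) = [20.4493 -6.6341; -6.6341 19.8780]
tr(P') = 40.3274


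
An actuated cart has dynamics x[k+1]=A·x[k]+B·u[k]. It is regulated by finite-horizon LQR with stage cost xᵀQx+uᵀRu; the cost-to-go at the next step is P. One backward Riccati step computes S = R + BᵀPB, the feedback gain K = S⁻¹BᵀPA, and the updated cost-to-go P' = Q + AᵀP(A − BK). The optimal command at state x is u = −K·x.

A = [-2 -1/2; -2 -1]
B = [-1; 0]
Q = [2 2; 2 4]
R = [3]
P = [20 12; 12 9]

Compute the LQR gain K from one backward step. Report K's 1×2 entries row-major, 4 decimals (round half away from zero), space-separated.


2.7826 0.9565

BᵀP = [-20.0000 -12.0000]
S = R + BᵀPB = [3] + [20.0000] = [23.0000]
BᵀPA = [64.0000 22.0000]
K = S⁻¹·BᵀPA = [2.7826 0.9565]
A−BK = [0.7826 0.4565; -2.0000 -1.0000]
AᵀP(A−BK) = [33.9130 12.7826; 12.7826 4.9565]
P' = Q + AᵀP(A−BK) = [35.9130 14.7826; 14.7826 8.9565]
tr(P') = 44.8696


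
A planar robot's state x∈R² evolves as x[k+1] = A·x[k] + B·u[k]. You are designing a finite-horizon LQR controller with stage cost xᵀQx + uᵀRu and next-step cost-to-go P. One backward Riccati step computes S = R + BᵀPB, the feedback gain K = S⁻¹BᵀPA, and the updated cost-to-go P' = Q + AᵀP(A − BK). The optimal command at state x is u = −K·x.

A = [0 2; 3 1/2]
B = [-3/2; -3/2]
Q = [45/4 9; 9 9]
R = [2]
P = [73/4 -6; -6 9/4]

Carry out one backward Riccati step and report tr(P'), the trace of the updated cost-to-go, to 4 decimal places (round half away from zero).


34.0616

BᵀP = [-18.3750 5.6250]
S = R + BᵀPB = [2] + [19.1250] = [21.1250]
BᵀPA = [16.8750 -33.9375]
K = S⁻¹·BᵀPA = [0.7988 -1.6065]
A−BK = [1.1982 -0.4098; 4.1982 -1.9098]
AᵀP(A−BK) = [6.7700 -5.5152; -5.5152 7.0416]
P' = Q + AᵀP(A−BK) = [18.0200 3.4848; 3.4848 16.0416]
tr(P') = 34.0616


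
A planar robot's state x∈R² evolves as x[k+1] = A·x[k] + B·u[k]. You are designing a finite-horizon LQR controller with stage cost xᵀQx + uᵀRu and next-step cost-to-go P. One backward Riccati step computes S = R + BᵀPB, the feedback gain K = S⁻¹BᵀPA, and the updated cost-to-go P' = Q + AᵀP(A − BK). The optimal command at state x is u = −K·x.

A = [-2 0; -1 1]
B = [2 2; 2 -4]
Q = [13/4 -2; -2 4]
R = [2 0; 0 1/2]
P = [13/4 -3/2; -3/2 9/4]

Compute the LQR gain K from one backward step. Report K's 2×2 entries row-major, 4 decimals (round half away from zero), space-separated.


-0.6944 0.1388 -0.1674 -0.1652

BᵀP = [3.5000 1.5000; 12.5000 -12.0000]
S = R + BᵀPB = [2 0; 0 1/2] + [10.0000 1.0000; 1.0000 73.0000] = [12.0000 1.0000; 1.0000 73.5000]
BᵀPA = [-8.5000 1.5000; -13.0000 -12.0000]
K = S⁻¹·BᵀPA = [-0.6944 0.1388; -0.1674 -0.1652]
A−BK = [-0.2764 0.0528; -0.2809 0.0619]
AᵀP(A−BK) = [1.1713 -0.2175; -0.2175 0.0600]
P' = Q + AᵀP(A−BK) = [4.4213 -2.2175; -2.2175 4.0600]
tr(P') = 8.4813


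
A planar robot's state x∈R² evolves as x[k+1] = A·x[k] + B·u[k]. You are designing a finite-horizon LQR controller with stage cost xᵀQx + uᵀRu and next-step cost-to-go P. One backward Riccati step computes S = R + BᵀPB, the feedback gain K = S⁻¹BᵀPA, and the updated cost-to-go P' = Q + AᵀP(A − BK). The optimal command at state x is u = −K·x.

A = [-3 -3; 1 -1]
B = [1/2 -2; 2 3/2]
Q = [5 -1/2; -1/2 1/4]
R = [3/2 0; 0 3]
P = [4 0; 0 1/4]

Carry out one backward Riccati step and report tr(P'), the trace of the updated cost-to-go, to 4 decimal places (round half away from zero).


BᵀP = [2.0000 0.5000; -8.0000 0.3750]
S = R + BᵀPB = [3/2 0; 0 3] + [2.0000 -3.2500; -3.2500 16.5625] = [3.5000 -3.2500; -3.2500 19.5625]
BᵀPA = [-5.5000 -6.5000; 24.3750 23.6250]
K = S⁻¹·BᵀPA = [-0.4900 -0.8699; 1.1646 1.0631]
A−BK = [-0.4258 -0.4387; 0.2331 -0.8548]
AᵀP(A−BK) = [5.1678 5.0513; 5.0513 5.4787]
P' = Q + AᵀP(A−BK) = [10.1678 4.5513; 4.5513 5.7287]
tr(P') = 15.8965

15.8965


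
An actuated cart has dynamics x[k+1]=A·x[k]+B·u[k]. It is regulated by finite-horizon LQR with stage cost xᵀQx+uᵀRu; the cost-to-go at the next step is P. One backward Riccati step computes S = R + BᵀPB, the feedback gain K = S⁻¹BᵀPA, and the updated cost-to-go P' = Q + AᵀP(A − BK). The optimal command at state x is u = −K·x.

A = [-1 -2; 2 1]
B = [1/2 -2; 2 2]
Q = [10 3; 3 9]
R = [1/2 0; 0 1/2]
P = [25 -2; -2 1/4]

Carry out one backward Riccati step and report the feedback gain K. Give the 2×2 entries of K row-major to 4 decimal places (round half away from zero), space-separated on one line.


BᵀP = [8.5000 -0.5000; -54.0000 4.5000]
S = R + BᵀPB = [1/2 0; 0 1/2] + [3.2500 -18.0000; -18.0000 117.0000] = [3.7500 -18.0000; -18.0000 117.5000]
BᵀPA = [-9.5000 -17.5000; 63.0000 112.5000]
K = S⁻¹·BᵀPA = [0.1522 -0.2680; 0.5595 0.9164]
A−BK = [0.0429 -0.0332; 0.5766 -0.2969]
AᵀP(A−BK) = [0.1983 0.2213; 0.2213 0.4660]
P' = Q + AᵀP(A−BK) = [10.1983 3.2213; 3.2213 9.4660]
tr(P') = 19.6643

0.1522 -0.2680 0.5595 0.9164


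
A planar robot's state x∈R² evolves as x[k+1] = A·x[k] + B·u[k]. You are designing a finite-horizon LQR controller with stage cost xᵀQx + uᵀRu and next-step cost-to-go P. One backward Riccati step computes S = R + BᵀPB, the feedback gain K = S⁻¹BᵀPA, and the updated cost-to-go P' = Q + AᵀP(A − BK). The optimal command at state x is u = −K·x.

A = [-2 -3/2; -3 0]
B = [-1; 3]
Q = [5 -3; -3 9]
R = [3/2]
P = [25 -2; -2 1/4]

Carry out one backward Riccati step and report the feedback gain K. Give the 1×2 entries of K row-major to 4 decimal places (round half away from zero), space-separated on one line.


BᵀP = [-31.0000 2.7500]
S = R + BᵀPB = [3/2] + [39.2500] = [40.7500]
BᵀPA = [53.7500 46.5000]
K = S⁻¹·BᵀPA = [1.3190 1.1411]
A−BK = [-0.6810 -0.3589; -6.9571 -3.4233]
AᵀP(A−BK) = [7.3528 4.6656; 4.6656 3.1887]
P' = Q + AᵀP(A−BK) = [12.3528 1.6656; 1.6656 12.1887]
tr(P') = 24.5414

1.3190 1.1411


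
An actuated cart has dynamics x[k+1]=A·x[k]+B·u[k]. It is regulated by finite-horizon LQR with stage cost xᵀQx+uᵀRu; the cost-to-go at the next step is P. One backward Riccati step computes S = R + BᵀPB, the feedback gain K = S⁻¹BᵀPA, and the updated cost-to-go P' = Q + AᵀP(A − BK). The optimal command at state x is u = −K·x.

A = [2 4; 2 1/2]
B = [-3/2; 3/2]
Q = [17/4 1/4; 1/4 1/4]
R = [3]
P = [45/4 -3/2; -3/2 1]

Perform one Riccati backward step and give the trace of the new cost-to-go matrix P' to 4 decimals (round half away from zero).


BᵀP = [-19.1250 3.7500]
S = R + BᵀPB = [3] + [34.3125] = [37.3125]
BᵀPA = [-30.7500 -74.6250]
K = S⁻¹·BᵀPA = [-0.8241 -2.0000]
A−BK = [0.7638 1.0000; 3.2362 3.5000]
AᵀP(A−BK) = [11.6583 16.0000; 16.0000 25.0000]
P' = Q + AᵀP(A−BK) = [15.9083 16.2500; 16.2500 25.2500]
tr(P') = 41.1583

41.1583


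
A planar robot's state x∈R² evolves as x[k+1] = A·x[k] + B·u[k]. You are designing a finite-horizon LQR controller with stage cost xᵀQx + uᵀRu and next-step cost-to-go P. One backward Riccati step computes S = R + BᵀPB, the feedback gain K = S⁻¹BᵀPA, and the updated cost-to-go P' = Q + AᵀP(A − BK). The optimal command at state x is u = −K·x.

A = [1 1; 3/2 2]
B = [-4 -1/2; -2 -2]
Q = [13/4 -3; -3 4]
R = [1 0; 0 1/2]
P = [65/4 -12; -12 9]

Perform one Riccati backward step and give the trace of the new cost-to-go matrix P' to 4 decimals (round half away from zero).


BᵀP = [-41.0000 30.0000; 15.8750 -12.0000]
S = R + BᵀPB = [1 0; 0 1/2] + [104.0000 -39.5000; -39.5000 16.0625] = [105.0000 -39.5000; -39.5000 16.5625]
BᵀPA = [4.0000 19.0000; -2.1250 -8.1250]
K = S⁻¹·BᵀPA = [-0.0989 -0.0350; -0.3642 -0.5739]
A−BK = [0.4222 0.5732; 0.5738 0.7822]
AᵀP(A−BK) = [0.1217 0.1702; 0.1702 0.2510]
P' = Q + AᵀP(A−BK) = [3.3717 -2.8298; -2.8298 4.2510]
tr(P') = 7.6227

7.6227


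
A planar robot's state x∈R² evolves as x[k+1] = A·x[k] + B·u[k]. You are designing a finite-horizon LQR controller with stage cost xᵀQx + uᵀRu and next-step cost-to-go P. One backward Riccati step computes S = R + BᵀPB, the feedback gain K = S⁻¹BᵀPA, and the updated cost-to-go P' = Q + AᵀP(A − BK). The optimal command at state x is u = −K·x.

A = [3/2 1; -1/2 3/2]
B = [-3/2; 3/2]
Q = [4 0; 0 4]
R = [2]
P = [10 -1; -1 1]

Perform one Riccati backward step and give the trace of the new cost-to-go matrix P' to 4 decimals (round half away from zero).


BᵀP = [-16.5000 3.0000]
S = R + BᵀPB = [2] + [29.2500] = [31.2500]
BᵀPA = [-26.2500 -12.0000]
K = S⁻¹·BᵀPA = [-0.8400 -0.3840]
A−BK = [0.2400 0.4240; 0.7600 2.0760]
AᵀP(A−BK) = [2.2000 2.4200; 2.4200 4.6420]
P' = Q + AᵀP(A−BK) = [6.2000 2.4200; 2.4200 8.6420]
tr(P') = 14.8420

14.8420


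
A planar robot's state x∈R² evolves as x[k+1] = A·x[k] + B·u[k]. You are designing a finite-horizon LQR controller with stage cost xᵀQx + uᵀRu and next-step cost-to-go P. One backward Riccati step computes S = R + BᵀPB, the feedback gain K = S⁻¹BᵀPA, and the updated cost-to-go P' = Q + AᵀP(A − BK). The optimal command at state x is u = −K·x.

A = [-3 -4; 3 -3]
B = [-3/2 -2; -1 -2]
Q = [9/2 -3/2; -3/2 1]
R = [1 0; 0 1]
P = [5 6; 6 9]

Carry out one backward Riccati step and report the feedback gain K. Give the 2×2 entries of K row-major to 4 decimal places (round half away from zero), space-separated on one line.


0.6207 0.8276 -0.6010 1.1987

BᵀP = [-13.5000 -18.0000; -22.0000 -30.0000]
S = R + BᵀPB = [1 0; 0 1] + [38.2500 63.0000; 63.0000 104.0000] = [39.2500 63.0000; 63.0000 105.0000]
BᵀPA = [-13.5000 108.0000; -24.0000 178.0000]
K = S⁻¹·BᵀPA = [0.6207 0.8276; -0.6010 1.1987]
A−BK = [-3.2709 -0.3612; 2.4187 0.2250]
AᵀP(A−BK) = [11.9557 0.9409; 0.9409 2.2545]
P' = Q + AᵀP(A−BK) = [16.4557 -0.5591; -0.5591 3.2545]
tr(P') = 19.7102


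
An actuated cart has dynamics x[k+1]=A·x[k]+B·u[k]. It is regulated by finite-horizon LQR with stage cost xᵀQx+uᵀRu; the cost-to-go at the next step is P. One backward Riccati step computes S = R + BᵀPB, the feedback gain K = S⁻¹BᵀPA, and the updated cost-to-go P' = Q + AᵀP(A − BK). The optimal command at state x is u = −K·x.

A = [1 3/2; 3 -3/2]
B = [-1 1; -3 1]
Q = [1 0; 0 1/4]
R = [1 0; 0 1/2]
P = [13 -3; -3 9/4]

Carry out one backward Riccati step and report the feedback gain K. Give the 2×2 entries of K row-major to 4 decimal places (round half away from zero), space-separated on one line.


BᵀP = [-4.0000 -3.7500; 10.0000 -0.7500]
S = R + BᵀPB = [1 0; 0 1/2] + [15.2500 -7.7500; -7.7500 9.2500] = [16.2500 -7.7500; -7.7500 9.7500]
BᵀPA = [-15.2500 -0.3750; 7.7500 16.1250]
K = S⁻¹·BᵀPA = [-0.9009 1.2332; 0.0788 2.6341]
A−BK = [0.0203 0.0991; 0.2186 -0.4346]
AᵀP(A−BK) = [0.9009 -1.2332; -1.2332 5.8008]
P' = Q + AᵀP(A−BK) = [1.9009 -1.2332; -1.2332 6.0508]
tr(P') = 7.9517

-0.9009 1.2332 0.0788 2.6341


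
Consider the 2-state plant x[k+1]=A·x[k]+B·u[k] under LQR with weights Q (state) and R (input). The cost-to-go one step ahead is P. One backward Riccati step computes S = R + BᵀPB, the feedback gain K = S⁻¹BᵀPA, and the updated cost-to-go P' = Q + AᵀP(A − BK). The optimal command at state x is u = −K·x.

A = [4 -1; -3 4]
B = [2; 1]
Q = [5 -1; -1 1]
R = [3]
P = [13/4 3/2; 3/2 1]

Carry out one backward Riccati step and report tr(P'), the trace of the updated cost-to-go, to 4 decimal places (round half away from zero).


BᵀP = [8.0000 4.0000]
S = R + BᵀPB = [3] + [20.0000] = [23.0000]
BᵀPA = [20.0000 8.0000]
K = S⁻¹·BᵀPA = [0.8696 0.3478]
A−BK = [2.2609 -1.6957; -3.8696 3.6522]
AᵀP(A−BK) = [7.6087 -3.4565; -3.4565 4.4674]
P' = Q + AᵀP(A−BK) = [12.6087 -4.4565; -4.4565 5.4674]
tr(P') = 18.0761

18.0761


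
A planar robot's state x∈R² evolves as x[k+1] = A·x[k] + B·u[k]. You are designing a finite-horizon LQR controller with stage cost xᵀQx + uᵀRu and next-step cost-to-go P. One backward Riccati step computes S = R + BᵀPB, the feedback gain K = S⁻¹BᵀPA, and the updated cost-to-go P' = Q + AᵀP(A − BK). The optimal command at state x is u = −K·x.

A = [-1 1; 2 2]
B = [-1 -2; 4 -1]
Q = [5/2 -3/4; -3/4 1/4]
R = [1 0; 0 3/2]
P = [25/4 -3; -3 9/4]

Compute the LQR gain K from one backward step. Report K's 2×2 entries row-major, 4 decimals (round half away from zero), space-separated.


BᵀP = [-18.2500 12.0000; -9.5000 3.7500]
S = R + BᵀPB = [1 0; 0 3/2] + [66.2500 24.5000; 24.5000 15.2500] = [67.2500 24.5000; 24.5000 16.7500]
BᵀPA = [42.2500 5.7500; 17.0000 -2.0000]
K = S⁻¹·BᵀPA = [0.5534 0.2762; 0.2055 -0.5233]
A−BK = [-0.0356 0.2295; -0.0081 0.3720]
AᵀP(A−BK) = [0.3759 -0.0210; -0.0210 0.6154]
P' = Q + AᵀP(A−BK) = [2.8759 -0.7710; -0.7710 0.8654]
tr(P') = 3.7413

0.5534 0.2762 0.2055 -0.5233
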